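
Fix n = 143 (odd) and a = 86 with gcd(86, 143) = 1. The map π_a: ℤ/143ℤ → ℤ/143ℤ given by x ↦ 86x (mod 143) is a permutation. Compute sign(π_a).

-1

Start at x=53: 53 → 125 → 25 → 5 → 1 → 86 → 103 → … (one orbit).
Decompose π into cycles: lengths [20, 20, 20, 20, 20, 20, 5, 5, 4, 4, 4, 1] (12 cycles, including the fixed point 0).
sign(π) = (−1)^{n − #cycles} = (−1)^{143−12} = (−1)^131 = -1.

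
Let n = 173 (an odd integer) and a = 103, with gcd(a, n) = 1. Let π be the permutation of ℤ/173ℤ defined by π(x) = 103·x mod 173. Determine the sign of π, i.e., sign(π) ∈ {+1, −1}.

-1

Trace 46: π^k(46) = [46, 67, 154, 119, 147, 90, 101] for k=0..6.
Cycle type of π: 172 + 1; total 2 cycles.
Σ(ℓ_i−1) = 173−2 = 171; sign = (−1)^171 = -1.
Via Zolotarev, sign(π_{103}) = (103|173) = -1.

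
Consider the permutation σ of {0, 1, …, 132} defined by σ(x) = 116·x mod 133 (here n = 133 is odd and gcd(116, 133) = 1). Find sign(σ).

Trace 116: π^k(116) = [116, 23, 8, 130, 51, 64, 109] for k=0..6.
Decompose π into cycles: lengths [18, 18, 18, 18, 18, 18, 18, 3, 3, 1] (10 cycles, including the fixed point 0).
sign(π) = (−1)^{n − #cycles} = (−1)^{133−10} = (−1)^123 = -1.

-1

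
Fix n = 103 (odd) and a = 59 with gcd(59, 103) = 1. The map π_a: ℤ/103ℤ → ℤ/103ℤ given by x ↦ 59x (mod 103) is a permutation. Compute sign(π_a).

+1

Trace 93: π^k(93) = [93, 28, 4, 30, 19, 91, 13] for k=0..6.
The orbit structure of x ↦ 59x mod 103: 3 orbits of sizes [51, 51, 1].
Σ(ℓ_i−1) = 103−3 = 100; sign = (−1)^100 = +1.
Via Zolotarev, sign(π_{59}) = (59|103) = +1.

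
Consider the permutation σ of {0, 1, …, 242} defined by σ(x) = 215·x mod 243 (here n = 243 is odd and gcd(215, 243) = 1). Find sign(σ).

Trace 242: π^k(242) = [242, 28, 188, 82, 134, 136, 80] for k=0..6.
The orbit structure of x ↦ 215x mod 243: 32 orbits of sizes [18, 18, 18, 18, 18, 18, 18, 18, 18, 6, 6, 6, 6, 6, 6, 6, 6, 6, 2, 2, 2, 2, 2, 2, 2, 2, 2, 2, 2, 2, 2, 1].
32 cycles on 243: each ℓ→(−1)^(ℓ−1), product (−1)^211 = -1.
Via Zolotarev, sign(π_{215}) = (215|243) = -1.

-1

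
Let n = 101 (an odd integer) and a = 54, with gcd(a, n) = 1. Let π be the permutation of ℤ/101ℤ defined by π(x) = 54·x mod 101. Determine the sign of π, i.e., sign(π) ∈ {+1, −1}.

+1

Start at x=87: 87 → 52 → 81 → 31 → 58 → 1 → 54 → … (one orbit).
The orbit structure of x ↦ 54x mod 101: 5 orbits of sizes [25, 25, 25, 25, 1].
With 5 cycles on 101 points, sign = (−1)^{101−5} = +1.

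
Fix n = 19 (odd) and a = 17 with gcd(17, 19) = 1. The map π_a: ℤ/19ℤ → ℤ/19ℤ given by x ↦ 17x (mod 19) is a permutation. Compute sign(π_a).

Start at x=5: 5 → 9 → 1 → 17 → 4 → 11 → 16 → … (one orbit).
π_17 has 3 disjoint cycles with lengths [9, 9, 1] on {0,…,18}.
3 cycles on 19: each ℓ→(−1)^(ℓ−1), product (−1)^16 = +1.
The Jacobi symbol (17|19) = +1 (Zolotarev) agrees.

+1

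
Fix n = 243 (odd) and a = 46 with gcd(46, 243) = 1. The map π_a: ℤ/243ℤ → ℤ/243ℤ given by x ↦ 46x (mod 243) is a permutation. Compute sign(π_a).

Orbit of 226 under x↦46x: [226, 190, 235, 118, 82, 127, 10]… (length divides ord_243(46)).
Cycle lengths of π_46 on ℤ/243ℤ: [27, 27, 27, 27, 27, 27, 9, 9, 9, 9, 9, 9, 3, 3, 3, 3, 3, 3, 1, 1, 1, 1, 1, 1, 1, 1, 1]; 27 cycles in total.
n − c = 243 − 27 = 216; sign = (−1)^216 = +1.

+1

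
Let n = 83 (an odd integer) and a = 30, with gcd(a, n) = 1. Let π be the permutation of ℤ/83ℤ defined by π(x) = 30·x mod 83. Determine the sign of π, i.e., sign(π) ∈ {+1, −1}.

+1

Orbit of 51 under x↦30x: [51, 36, 1, 30, 70, 25, 3]… (length divides ord_83(30)).
Decompose π into cycles: lengths [41, 41, 1] (3 cycles, including the fixed point 0).
n − c = 83 − 3 = 80; sign = (−1)^80 = +1.
(30|83)_J = +1 (Zolotarev's lemma cross-check).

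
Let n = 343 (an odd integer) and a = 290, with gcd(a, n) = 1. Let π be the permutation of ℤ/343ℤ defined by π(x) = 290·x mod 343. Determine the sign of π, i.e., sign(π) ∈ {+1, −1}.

-1

Trace 158: π^k(158) = [158, 201, 323, 31, 72, 300, 221] for k=0..6.
Cycle lengths of π_290 on ℤ/343ℤ: [294, 42, 6, 1]; 4 cycles in total.
n − c = 343 − 4 = 339; sign = (−1)^339 = -1.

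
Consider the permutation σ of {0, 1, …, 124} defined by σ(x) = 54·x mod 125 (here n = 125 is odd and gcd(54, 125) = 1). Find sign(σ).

+1

Trace 61: π^k(61) = [61, 44, 1, 54, 41, 89, 56] for k=0..6.
Cycle lengths of π_54 on ℤ/125ℤ: [50, 50, 10, 10, 2, 2, 1]; 7 cycles in total.
n − c = 125 − 7 = 118; sign = (−1)^118 = +1.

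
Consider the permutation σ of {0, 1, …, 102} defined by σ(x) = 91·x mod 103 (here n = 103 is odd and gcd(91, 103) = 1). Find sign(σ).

Trace 93: π^k(93) = [93, 17, 2, 79, 82, 46, 66] for k=0..6.
Cycle type of π: 51×2 + 1; total 3 cycles.
sign(π) = (−1)^{n − #cycles} = (−1)^{103−3} = (−1)^100 = +1.
Via Zolotarev, sign(π_{91}) = (91|103) = +1.

+1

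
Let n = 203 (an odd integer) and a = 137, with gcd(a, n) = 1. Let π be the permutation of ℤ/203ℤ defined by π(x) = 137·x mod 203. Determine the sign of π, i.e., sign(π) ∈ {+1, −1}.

Start at x=100: 100 → 99 → 165 → 72 → 120 → 200 → 198 → … (one orbit).
Decompose π into cycles: lengths [84, 84, 28, 3, 3, 1] (6 cycles, including the fixed point 0).
n − c = 203 − 6 = 197; sign = (−1)^197 = -1.

-1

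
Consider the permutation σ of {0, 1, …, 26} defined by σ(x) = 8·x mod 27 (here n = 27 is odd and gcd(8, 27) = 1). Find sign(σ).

Trace 10: π^k(10) = [10, 26, 19, 17, 1, 8] for k=0..5.
Cycle type of π: 6×3 + 2×4 + 1; total 8 cycles.
Σ(ℓ_i−1) = 27−8 = 19; sign = (−1)^19 = -1.
Check: (8/27) = -1 by Zolotarev.

-1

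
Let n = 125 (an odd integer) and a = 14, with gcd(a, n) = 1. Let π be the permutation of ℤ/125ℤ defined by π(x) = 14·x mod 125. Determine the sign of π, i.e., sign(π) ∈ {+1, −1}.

Orbit of 59 under x↦14x: [59, 76, 64, 21, 44, 116, 124]… (length divides ord_125(14)).
7 cycles of lengths [50, 50, 10, 10, 2, 2, 1].
7 cycles on 125: each ℓ→(−1)^(ℓ−1), product (−1)^118 = +1.

+1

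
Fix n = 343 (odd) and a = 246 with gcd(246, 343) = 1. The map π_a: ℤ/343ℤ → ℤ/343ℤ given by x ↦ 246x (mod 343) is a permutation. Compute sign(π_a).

+1

Orbit of 1 under x↦246x: [1, 246, 148, 50, 295, 197, 99]… (length divides ord_343(246)).
Cycle lengths of π_246 on ℤ/343ℤ: [7, 7, 7, 7, 7, 7, 7, 7, 7, 7, 7, 7, 7, 7, 7, 7, 7, 7, 7, 7, 7, 7, 7, 7, 7, 7, 7, 7, 7, 7, 7, 7, 7, 7, 7, 7, 7, 7, 7, 7, 7, 7, 1, 1, 1, 1, 1, 1, 1, 1, 1, 1, 1, 1, 1, 1, 1, 1, 1, 1, 1, 1, 1, 1, 1, 1, 1, 1, 1, 1, 1, 1, 1, 1, 1, 1, 1, 1, 1, 1, 1, 1, 1, 1, 1, 1, 1, 1, 1, 1, 1]; 91 cycles in total.
n − c = 343 − 91 = 252; sign = (−1)^252 = +1.
The Jacobi symbol (246|343) = +1 (Zolotarev) agrees.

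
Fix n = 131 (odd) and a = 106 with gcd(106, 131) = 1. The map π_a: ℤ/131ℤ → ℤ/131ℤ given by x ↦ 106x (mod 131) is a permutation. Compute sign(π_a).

-1

Trace 75: π^k(75) = [75, 90, 108, 51, 35, 42, 129] for k=0..6.
The orbit structure of x ↦ 106x mod 131: 2 orbits of sizes [130, 1].
Σ(ℓ_i−1) = 131−2 = 129; sign = (−1)^129 = -1.
Zolotarev: (106|131) = -1, matching the cycle-count sign.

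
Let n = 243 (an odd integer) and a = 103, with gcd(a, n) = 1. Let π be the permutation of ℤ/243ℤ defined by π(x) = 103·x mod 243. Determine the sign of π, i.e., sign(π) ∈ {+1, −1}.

+1

Orbit of 52 under x↦103x: [52, 10, 58, 142, 46, 121, 70]… (length divides ord_243(103)).
The orbit structure of x ↦ 103x mod 243: 11 orbits of sizes [81, 81, 27, 27, 9, 9, 3, 3, 1, 1, 1].
11 cycles on 243: each ℓ→(−1)^(ℓ−1), product (−1)^232 = +1.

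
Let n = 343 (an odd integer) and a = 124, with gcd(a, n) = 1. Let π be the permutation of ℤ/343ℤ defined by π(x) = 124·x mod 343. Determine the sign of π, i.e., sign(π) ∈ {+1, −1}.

Trace 198: π^k(198) = [198, 199, 323, 264, 151, 202, 9] for k=0..6.
The orbit structure of x ↦ 124x mod 343: 4 orbits of sizes [294, 42, 6, 1].
343 − 4 = 339 transpositions; sign(π) = (−1)^339 = -1.
Via Zolotarev, sign(π_{124}) = (124|343) = -1.

-1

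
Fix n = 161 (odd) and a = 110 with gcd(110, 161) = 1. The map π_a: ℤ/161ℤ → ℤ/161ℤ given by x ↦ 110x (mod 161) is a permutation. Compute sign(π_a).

Trace 24: π^k(24) = [24, 64, 117, 151, 27, 72, 31] for k=0..6.
π_110 has 6 disjoint cycles with lengths [66, 66, 11, 11, 6, 1] on {0,…,160}.
6 cycles on 161: each ℓ→(−1)^(ℓ−1), product (−1)^155 = -1.

-1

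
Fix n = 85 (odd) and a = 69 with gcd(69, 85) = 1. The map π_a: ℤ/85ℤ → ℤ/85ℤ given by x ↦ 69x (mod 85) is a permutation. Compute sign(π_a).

+1

Start at x=1: 1 → 69 → 1 (one orbit).
51 cycles of lengths [2, 2, 2, 2, 2, 2, 2, 2, 2, 2, 2, 2, 2, 2, 2, 2, 2, 2, 2, 2, 2, 2, 2, 2, 2, 2, 2, 2, 2, 2, 2, 2, 2, 2, 1, 1, 1, 1, 1, 1, 1, 1, 1, 1, 1, 1, 1, 1, 1, 1, 1].
n − c = 85 − 51 = 34; sign = (−1)^34 = +1.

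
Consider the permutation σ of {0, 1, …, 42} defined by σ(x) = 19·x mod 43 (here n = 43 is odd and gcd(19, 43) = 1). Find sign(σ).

Orbit of 16 under x↦19x: [16, 3, 14, 8, 23, 7, 4]… (length divides ord_43(19)).
Decompose π into cycles: lengths [42, 1] (2 cycles, including the fixed point 0).
n − c = 43 − 2 = 41; sign = (−1)^41 = -1.

-1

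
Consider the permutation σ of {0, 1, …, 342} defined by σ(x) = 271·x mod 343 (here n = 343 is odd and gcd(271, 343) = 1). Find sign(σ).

Trace 22: π^k(22) = [22, 131, 172, 307, 191, 311, 246] for k=0..6.
Decompose π into cycles: lengths [294, 42, 6, 1] (4 cycles, including the fixed point 0).
n − c = 343 − 4 = 339; sign = (−1)^339 = -1.
Zolotarev: (271|343) = -1, matching the cycle-count sign.

-1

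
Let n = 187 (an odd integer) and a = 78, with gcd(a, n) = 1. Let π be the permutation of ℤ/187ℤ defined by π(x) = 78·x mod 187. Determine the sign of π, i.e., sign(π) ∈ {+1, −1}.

Start at x=111: 111 → 56 → 67 → 177 → 155 → 122 → 166 → … (one orbit).
Cycle lengths of π_78 on ℤ/187ℤ: [16, 16, 16, 16, 16, 16, 16, 16, 16, 16, 16, 1, 1, 1, 1, 1, 1, 1, 1, 1, 1, 1]; 22 cycles in total.
187 − 22 = 165 transpositions; sign(π) = (−1)^165 = -1.
The Jacobi symbol (78|187) = -1 (Zolotarev) agrees.

-1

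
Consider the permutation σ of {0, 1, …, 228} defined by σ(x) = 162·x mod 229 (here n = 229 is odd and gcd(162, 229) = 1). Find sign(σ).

-1

Orbit of 134 under x↦162x: [134, 182, 172, 155, 149, 93, 181]… (length divides ord_229(162)).
2 cycles of lengths [228, 1].
Σ(ℓ_i−1) = 229−2 = 227; sign = (−1)^227 = -1.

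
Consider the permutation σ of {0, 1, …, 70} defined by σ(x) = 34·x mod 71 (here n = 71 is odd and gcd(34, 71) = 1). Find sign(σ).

Trace 37: π^k(37) = [37, 51, 30, 26, 32, 23, 1] for k=0..6.
The orbit structure of x ↦ 34x mod 71: 6 orbits of sizes [14, 14, 14, 14, 14, 1].
Σ(ℓ_i−1) = 71−6 = 65; sign = (−1)^65 = -1.

-1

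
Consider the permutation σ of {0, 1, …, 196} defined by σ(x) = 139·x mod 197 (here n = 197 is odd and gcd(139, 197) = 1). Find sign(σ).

Trace 3: π^k(3) = [3, 23, 45, 148, 84, 53, 78] for k=0..6.
Cycle lengths of π_139 on ℤ/197ℤ: [196, 1]; 2 cycles in total.
n − c = 197 − 2 = 195; sign = (−1)^195 = -1.
Check: (139/197) = -1 by Zolotarev.

-1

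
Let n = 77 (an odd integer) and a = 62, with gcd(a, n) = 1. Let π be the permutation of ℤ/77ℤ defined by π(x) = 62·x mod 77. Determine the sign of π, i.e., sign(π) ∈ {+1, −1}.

Orbit of 41 under x↦62x: [41, 1, 62, 71, 13, 36, 76]… (length divides ord_77(62)).
Cycle type of π: 10×7 + 2×3 + 1; total 11 cycles.
sign(π) = (−1)^{n − #cycles} = (−1)^{77−11} = (−1)^66 = +1.
The Jacobi symbol (62|77) = +1 (Zolotarev) agrees.

+1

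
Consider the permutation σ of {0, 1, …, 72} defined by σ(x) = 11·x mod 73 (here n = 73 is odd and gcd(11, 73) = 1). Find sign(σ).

-1

Start at x=11: 11 → 48 → 17 → 41 → 13 → 70 → 40 → … (one orbit).
Cycle type of π: 72 + 1; total 2 cycles.
Σ(ℓ_i−1) = 73−2 = 71; sign = (−1)^71 = -1.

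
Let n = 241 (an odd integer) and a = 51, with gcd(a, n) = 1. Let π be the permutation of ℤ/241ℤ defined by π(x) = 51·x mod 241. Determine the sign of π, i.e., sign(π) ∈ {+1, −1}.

Orbit of 55 under x↦51x: [55, 154, 142, 12, 130, 123, 7]… (length divides ord_241(51)).
Cycle lengths of π_51 on ℤ/241ℤ: [240, 1]; 2 cycles in total.
sign(π) = (−1)^{n − #cycles} = (−1)^{241−2} = (−1)^239 = -1.

-1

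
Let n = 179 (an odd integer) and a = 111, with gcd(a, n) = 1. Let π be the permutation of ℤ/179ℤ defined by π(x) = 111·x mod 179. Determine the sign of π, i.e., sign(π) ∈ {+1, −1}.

Trace 160: π^k(160) = [160, 39, 33, 83, 84, 16, 165] for k=0..6.
Cycle type of π: 178 + 1; total 2 cycles.
Σ(ℓ_i−1) = 179−2 = 177; sign = (−1)^177 = -1.

-1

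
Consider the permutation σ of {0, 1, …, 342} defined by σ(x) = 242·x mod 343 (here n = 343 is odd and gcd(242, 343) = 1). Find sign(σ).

+1

Trace 324: π^k(324) = [324, 204, 319, 23, 78, 11, 261] for k=0..6.
Cycle type of π: 147×2 + 21×2 + 3×2 + 1; total 7 cycles.
With 7 cycles on 343 points, sign = (−1)^{343−7} = +1.
(242|343)_J = +1 (Zolotarev's lemma cross-check).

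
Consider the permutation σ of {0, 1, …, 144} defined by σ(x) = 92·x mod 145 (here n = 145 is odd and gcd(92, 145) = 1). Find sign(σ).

-1

Trace 139: π^k(139) = [139, 28, 111, 62, 49, 13, 36] for k=0..6.
Cycle lengths of π_92 on ℤ/145ℤ: [28, 28, 28, 28, 14, 14, 4, 1]; 8 cycles in total.
Σ(ℓ_i−1) = 145−8 = 137; sign = (−1)^137 = -1.
The Jacobi symbol (92|145) = -1 (Zolotarev) agrees.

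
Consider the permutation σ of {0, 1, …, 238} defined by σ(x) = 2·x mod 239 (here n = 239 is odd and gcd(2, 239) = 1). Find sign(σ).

+1

Start at x=99: 99 → 198 → 157 → 75 → 150 → 61 → 122 → … (one orbit).
The orbit structure of x ↦ 2x mod 239: 3 orbits of sizes [119, 119, 1].
n − c = 239 − 3 = 236; sign = (−1)^236 = +1.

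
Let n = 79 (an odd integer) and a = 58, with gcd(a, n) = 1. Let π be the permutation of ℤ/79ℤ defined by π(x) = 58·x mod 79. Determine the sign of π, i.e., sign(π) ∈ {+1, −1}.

Start at x=15: 15 → 1 → 58 → 46 → 61 → 62 → 41 → … (one orbit).
Cycle type of π: 26×3 + 1; total 4 cycles.
sign(π) = (−1)^{n − #cycles} = (−1)^{79−4} = (−1)^75 = -1.
The Jacobi symbol (58|79) = -1 (Zolotarev) agrees.

-1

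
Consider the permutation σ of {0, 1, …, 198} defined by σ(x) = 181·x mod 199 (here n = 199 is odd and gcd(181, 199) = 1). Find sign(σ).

Orbit of 136 under x↦181x: [136, 139, 85, 62, 78, 188, 198]… (length divides ord_199(181)).
10 cycles of lengths [22, 22, 22, 22, 22, 22, 22, 22, 22, 1].
10 cycles on 199: each ℓ→(−1)^(ℓ−1), product (−1)^189 = -1.
Zolotarev: (181|199) = -1, matching the cycle-count sign.

-1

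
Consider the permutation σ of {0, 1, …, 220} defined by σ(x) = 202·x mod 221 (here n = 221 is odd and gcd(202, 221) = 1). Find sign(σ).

-1

Trace 1: π^k(1) = [1, 202, 140, 213, 152, 206, 64] for k=0..6.
Cycle lengths of π_202 on ℤ/221ℤ: [24, 24, 24, 24, 24, 24, 24, 24, 12, 8, 8, 1]; 12 cycles in total.
221 − 12 = 209 transpositions; sign(π) = (−1)^209 = -1.
The Jacobi symbol (202|221) = -1 (Zolotarev) agrees.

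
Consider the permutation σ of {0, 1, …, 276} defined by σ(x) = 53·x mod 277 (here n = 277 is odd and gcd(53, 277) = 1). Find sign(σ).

-1

Start at x=202: 202 → 180 → 122 → 95 → 49 → 104 → 249 → … (one orbit).
2 cycles of lengths [276, 1].
With 2 cycles on 277 points, sign = (−1)^{277−2} = -1.
Via Zolotarev, sign(π_{53}) = (53|277) = -1.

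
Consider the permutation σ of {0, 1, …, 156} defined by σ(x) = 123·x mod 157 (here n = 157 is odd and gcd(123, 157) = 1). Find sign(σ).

Trace 104: π^k(104) = [104, 75, 119, 36, 32, 11, 97] for k=0..6.
Cycle lengths of π_123 on ℤ/157ℤ: [156, 1]; 2 cycles in total.
n − c = 157 − 2 = 155; sign = (−1)^155 = -1.
Zolotarev: (123|157) = -1, matching the cycle-count sign.

-1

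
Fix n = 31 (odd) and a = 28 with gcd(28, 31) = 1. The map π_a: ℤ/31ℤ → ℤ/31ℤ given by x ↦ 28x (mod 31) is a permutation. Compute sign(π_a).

+1

Trace 25: π^k(25) = [25, 18, 8, 7, 10, 1, 28] for k=0..6.
Decompose π into cycles: lengths [15, 15, 1] (3 cycles, including the fixed point 0).
3 cycles on 31: each ℓ→(−1)^(ℓ−1), product (−1)^28 = +1.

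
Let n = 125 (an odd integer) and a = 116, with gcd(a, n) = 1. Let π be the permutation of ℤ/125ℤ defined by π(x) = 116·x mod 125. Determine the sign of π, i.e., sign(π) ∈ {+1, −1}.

Trace 6: π^k(6) = [6, 71, 111, 1, 116, 81, 21] for k=0..6.
Decompose π into cycles: lengths [25, 25, 25, 25, 5, 5, 5, 5, 1, 1, 1, 1, 1] (13 cycles, including the fixed point 0).
Σ(ℓ_i−1) = 125−13 = 112; sign = (−1)^112 = +1.
Via Zolotarev, sign(π_{116}) = (116|125) = +1.

+1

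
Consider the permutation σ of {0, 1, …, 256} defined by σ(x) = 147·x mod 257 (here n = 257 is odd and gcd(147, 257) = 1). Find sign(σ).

Trace 244: π^k(244) = [244, 145, 241, 218, 178, 209, 140] for k=0..6.
Cycle type of π: 256 + 1; total 2 cycles.
2 cycles on 257: each ℓ→(−1)^(ℓ−1), product (−1)^255 = -1.
The Jacobi symbol (147|257) = -1 (Zolotarev) agrees.

-1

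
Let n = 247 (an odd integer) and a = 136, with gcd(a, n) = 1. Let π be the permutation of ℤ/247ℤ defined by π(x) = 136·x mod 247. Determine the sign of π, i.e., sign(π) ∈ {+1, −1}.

Orbit of 100 under x↦136x: [100, 15, 64, 59, 120, 18, 225]… (length divides ord_247(136)).
The orbit structure of x ↦ 136x mod 247: 9 orbits of sizes [36, 36, 36, 36, 36, 36, 18, 12, 1].
9 cycles on 247: each ℓ→(−1)^(ℓ−1), product (−1)^238 = +1.

+1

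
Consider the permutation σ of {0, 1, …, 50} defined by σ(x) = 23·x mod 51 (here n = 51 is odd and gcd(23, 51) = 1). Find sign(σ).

Trace 5: π^k(5) = [5, 13, 44, 43, 20, 1, 23] for k=0..6.
Cycle type of π: 16×3 + 2 + 1; total 5 cycles.
n − c = 51 − 5 = 46; sign = (−1)^46 = +1.

+1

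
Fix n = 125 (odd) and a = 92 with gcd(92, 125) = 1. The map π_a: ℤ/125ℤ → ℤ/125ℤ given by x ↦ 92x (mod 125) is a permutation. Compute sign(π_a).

Trace 18: π^k(18) = [18, 31, 102, 9, 78, 51, 67] for k=0..6.
π_92 has 4 disjoint cycles with lengths [100, 20, 4, 1] on {0,…,124}.
n − c = 125 − 4 = 121; sign = (−1)^121 = -1.

-1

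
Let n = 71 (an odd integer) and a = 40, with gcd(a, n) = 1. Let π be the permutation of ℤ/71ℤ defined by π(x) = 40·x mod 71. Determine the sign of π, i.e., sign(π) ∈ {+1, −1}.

Orbit of 3 under x↦40x: [3, 49, 43, 16, 1, 40, 38]… (length divides ord_71(40)).
Cycle type of π: 35×2 + 1; total 3 cycles.
71 − 3 = 68 transpositions; sign(π) = (−1)^68 = +1.
The Jacobi symbol (40|71) = +1 (Zolotarev) agrees.

+1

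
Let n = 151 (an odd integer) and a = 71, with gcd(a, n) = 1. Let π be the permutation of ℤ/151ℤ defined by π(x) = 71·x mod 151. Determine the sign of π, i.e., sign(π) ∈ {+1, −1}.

-1

Orbit of 144 under x↦71x: [144, 107, 47, 15, 8, 115, 11]… (length divides ord_151(71)).
π_71 has 2 disjoint cycles with lengths [150, 1] on {0,…,150}.
Σ(ℓ_i−1) = 151−2 = 149; sign = (−1)^149 = -1.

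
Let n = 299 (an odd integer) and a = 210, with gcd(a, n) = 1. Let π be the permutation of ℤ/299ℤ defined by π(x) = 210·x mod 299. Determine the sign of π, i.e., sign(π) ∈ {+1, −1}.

Start at x=71: 71 → 259 → 271 → 100 → 70 → 49 → 124 → … (one orbit).
The orbit structure of x ↦ 210x mod 299: 6 orbits of sizes [132, 132, 12, 11, 11, 1].
n − c = 299 − 6 = 293; sign = (−1)^293 = -1.

-1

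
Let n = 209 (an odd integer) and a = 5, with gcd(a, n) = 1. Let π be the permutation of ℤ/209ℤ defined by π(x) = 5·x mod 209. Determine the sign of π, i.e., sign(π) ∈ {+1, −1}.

+1

Trace 188: π^k(188) = [188, 104, 102, 92, 42, 1, 5] for k=0..6.
9 cycles of lengths [45, 45, 45, 45, 9, 9, 5, 5, 1].
sign(π) = (−1)^{n − #cycles} = (−1)^{209−9} = (−1)^200 = +1.
(5|209)_J = +1 (Zolotarev's lemma cross-check).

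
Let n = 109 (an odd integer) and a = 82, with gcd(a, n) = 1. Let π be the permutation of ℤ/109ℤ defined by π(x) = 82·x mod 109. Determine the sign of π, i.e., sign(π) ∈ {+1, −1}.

+1

Start at x=16: 16 → 4 → 1 → 82 → 75 → 46 → 66 → … (one orbit).
π_82 has 7 disjoint cycles with lengths [18, 18, 18, 18, 18, 18, 1] on {0,…,108}.
109 − 7 = 102 transpositions; sign(π) = (−1)^102 = +1.
The Jacobi symbol (82|109) = +1 (Zolotarev) agrees.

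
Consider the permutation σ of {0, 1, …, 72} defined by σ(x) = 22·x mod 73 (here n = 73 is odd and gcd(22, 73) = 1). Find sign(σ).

Orbit of 63 under x↦22x: [63, 72, 51, 27, 10, 1, 22]… (length divides ord_73(22)).
10 cycles of lengths [8, 8, 8, 8, 8, 8, 8, 8, 8, 1].
With 10 cycles on 73 points, sign = (−1)^{73−10} = -1.

-1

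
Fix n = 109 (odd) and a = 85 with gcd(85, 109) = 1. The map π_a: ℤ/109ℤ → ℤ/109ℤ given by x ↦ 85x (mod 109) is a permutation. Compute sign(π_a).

-1

Trace 16: π^k(16) = [16, 52, 60, 86, 7, 50, 108] for k=0..6.
The orbit structure of x ↦ 85x mod 109: 2 orbits of sizes [108, 1].
With 2 cycles on 109 points, sign = (−1)^{109−2} = -1.
(85|109)_J = -1 (Zolotarev's lemma cross-check).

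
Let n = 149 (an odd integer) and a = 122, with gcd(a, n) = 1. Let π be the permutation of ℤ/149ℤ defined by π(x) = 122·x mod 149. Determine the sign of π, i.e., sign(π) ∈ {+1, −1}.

Orbit of 99 under x↦122x: [99, 9, 55, 5, 14, 69, 74]… (length divides ord_149(122)).
Decompose π into cycles: lengths [148, 1] (2 cycles, including the fixed point 0).
With 2 cycles on 149 points, sign = (−1)^{149−2} = -1.
Check: (122/149) = -1 by Zolotarev.

-1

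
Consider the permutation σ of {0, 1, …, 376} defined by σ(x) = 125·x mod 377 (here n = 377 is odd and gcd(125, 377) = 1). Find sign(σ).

-1

Start at x=248: 248 → 86 → 194 → 122 → 170 → 138 → 285 → … (one orbit).
Cycle type of π: 28×12 + 14×2 + 4×3 + 1; total 18 cycles.
18 cycles on 377: each ℓ→(−1)^(ℓ−1), product (−1)^359 = -1.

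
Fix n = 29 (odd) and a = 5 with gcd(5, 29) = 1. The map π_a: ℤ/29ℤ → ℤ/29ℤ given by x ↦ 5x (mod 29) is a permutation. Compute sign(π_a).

+1

Start at x=20: 20 → 13 → 7 → 6 → 1 → 5 → 25 → … (one orbit).
Cycle type of π: 14×2 + 1; total 3 cycles.
29 − 3 = 26 transpositions; sign(π) = (−1)^26 = +1.
(5|29)_J = +1 (Zolotarev's lemma cross-check).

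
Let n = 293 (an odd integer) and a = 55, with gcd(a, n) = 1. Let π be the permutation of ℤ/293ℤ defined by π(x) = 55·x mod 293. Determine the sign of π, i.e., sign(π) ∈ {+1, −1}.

Orbit of 287 under x↦55x: [287, 256, 16, 1, 55, 95, 244]… (length divides ord_293(55)).
5 cycles of lengths [73, 73, 73, 73, 1].
n − c = 293 − 5 = 288; sign = (−1)^288 = +1.
Zolotarev: (55|293) = +1, matching the cycle-count sign.

+1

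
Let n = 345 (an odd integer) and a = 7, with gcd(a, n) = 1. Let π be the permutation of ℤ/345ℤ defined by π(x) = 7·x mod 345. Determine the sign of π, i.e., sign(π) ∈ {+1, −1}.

+1

Orbit of 157 under x↦7x: [157, 64, 103, 31, 217, 139, 283]… (length divides ord_345(7)).
Cycle lengths of π_7 on ℤ/345ℤ: [44, 44, 44, 44, 44, 44, 22, 22, 22, 4, 4, 4, 1, 1, 1]; 15 cycles in total.
sign(π) = (−1)^{n − #cycles} = (−1)^{345−15} = (−1)^330 = +1.
Via Zolotarev, sign(π_{7}) = (7|345) = +1.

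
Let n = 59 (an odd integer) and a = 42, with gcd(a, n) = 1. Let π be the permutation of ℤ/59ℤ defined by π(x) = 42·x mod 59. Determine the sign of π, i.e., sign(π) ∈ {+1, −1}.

-1

Start at x=22: 22 → 39 → 45 → 2 → 25 → 47 → 27 → … (one orbit).
Decompose π into cycles: lengths [58, 1] (2 cycles, including the fixed point 0).
59 − 2 = 57 transpositions; sign(π) = (−1)^57 = -1.
Zolotarev: (42|59) = -1, matching the cycle-count sign.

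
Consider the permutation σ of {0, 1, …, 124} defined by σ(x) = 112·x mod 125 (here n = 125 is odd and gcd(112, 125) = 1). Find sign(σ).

Orbit of 61 under x↦112x: [61, 82, 59, 108, 96, 2, 99]… (length divides ord_125(112)).
Cycle lengths of π_112 on ℤ/125ℤ: [100, 20, 4, 1]; 4 cycles in total.
4 cycles on 125: each ℓ→(−1)^(ℓ−1), product (−1)^121 = -1.

-1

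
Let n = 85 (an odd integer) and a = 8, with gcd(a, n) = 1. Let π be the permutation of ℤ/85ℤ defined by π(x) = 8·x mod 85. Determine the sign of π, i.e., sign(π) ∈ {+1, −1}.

Trace 32: π^k(32) = [32, 1, 8, 64, 2, 16, 43] for k=0..6.
12 cycles of lengths [8, 8, 8, 8, 8, 8, 8, 8, 8, 8, 4, 1].
Σ(ℓ_i−1) = 85−12 = 73; sign = (−1)^73 = -1.
(8|85)_J = -1 (Zolotarev's lemma cross-check).

-1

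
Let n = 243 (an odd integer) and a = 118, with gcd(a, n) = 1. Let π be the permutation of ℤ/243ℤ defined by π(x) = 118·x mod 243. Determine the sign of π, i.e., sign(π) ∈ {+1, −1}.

+1

Start at x=91: 91 → 46 → 82 → 199 → 154 → 190 → 64 → … (one orbit).
The orbit structure of x ↦ 118x mod 243: 27 orbits of sizes [27, 27, 27, 27, 27, 27, 9, 9, 9, 9, 9, 9, 3, 3, 3, 3, 3, 3, 1, 1, 1, 1, 1, 1, 1, 1, 1].
27 cycles on 243: each ℓ→(−1)^(ℓ−1), product (−1)^216 = +1.
Check: (118/243) = +1 by Zolotarev.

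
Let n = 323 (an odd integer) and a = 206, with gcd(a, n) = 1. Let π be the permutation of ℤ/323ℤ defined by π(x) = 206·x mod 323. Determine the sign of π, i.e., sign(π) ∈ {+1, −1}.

Orbit of 305 under x↦206x: [305, 168, 47, 315, 290, 308, 140]… (length divides ord_323(206)).
Decompose π into cycles: lengths [72, 72, 72, 72, 9, 9, 8, 8, 1] (9 cycles, including the fixed point 0).
With 9 cycles on 323 points, sign = (−1)^{323−9} = +1.
Zolotarev: (206|323) = +1, matching the cycle-count sign.

+1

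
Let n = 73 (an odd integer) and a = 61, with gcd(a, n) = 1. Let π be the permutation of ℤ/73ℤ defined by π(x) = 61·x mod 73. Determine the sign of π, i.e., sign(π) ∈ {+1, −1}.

+1

Orbit of 46 under x↦61x: [46, 32, 54, 9, 38, 55, 70]… (length divides ord_73(61)).
Cycle lengths of π_61 on ℤ/73ℤ: [36, 36, 1]; 3 cycles in total.
With 3 cycles on 73 points, sign = (−1)^{73−3} = +1.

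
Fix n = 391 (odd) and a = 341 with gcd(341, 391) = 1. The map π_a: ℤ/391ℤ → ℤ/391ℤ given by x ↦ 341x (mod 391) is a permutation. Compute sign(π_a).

-1

Trace 358: π^k(358) = [358, 86, 1, 341, 154, 120, 256] for k=0..6.
The orbit structure of x ↦ 341x mod 391: 34 orbits of sizes [22, 22, 22, 22, 22, 22, 22, 22, 22, 22, 22, 22, 22, 22, 22, 22, 22, 1, 1, 1, 1, 1, 1, 1, 1, 1, 1, 1, 1, 1, 1, 1, 1, 1].
n − c = 391 − 34 = 357; sign = (−1)^357 = -1.
Check: (341/391) = -1 by Zolotarev.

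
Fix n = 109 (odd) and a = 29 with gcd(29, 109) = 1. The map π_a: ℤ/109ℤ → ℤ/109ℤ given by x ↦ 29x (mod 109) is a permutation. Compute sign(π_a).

+1

Trace 26: π^k(26) = [26, 100, 66, 61, 25, 71, 97] for k=0..6.
Cycle lengths of π_29 on ℤ/109ℤ: [54, 54, 1]; 3 cycles in total.
3 cycles on 109: each ℓ→(−1)^(ℓ−1), product (−1)^106 = +1.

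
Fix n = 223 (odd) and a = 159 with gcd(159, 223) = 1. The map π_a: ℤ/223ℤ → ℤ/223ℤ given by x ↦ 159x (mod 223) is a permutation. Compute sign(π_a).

-1

Start at x=171: 171 → 206 → 196 → 167 → 16 → 91 → 197 → … (one orbit).
π_159 has 4 disjoint cycles with lengths [74, 74, 74, 1] on {0,…,222}.
4 cycles on 223: each ℓ→(−1)^(ℓ−1), product (−1)^219 = -1.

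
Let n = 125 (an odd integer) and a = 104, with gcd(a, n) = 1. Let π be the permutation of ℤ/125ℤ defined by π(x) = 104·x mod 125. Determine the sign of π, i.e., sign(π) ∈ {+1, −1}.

+1

Orbit of 64 under x↦104x: [64, 31, 99, 46, 34, 36, 119]… (length divides ord_125(104)).
7 cycles of lengths [50, 50, 10, 10, 2, 2, 1].
Σ(ℓ_i−1) = 125−7 = 118; sign = (−1)^118 = +1.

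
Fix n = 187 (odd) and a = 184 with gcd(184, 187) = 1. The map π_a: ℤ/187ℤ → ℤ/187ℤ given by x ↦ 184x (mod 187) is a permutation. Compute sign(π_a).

Trace 167: π^k(167) = [167, 60, 7, 166, 63, 185, 6] for k=0..6.
The orbit structure of x ↦ 184x mod 187: 5 orbits of sizes [80, 80, 16, 10, 1].
With 5 cycles on 187 points, sign = (−1)^{187−5} = +1.

+1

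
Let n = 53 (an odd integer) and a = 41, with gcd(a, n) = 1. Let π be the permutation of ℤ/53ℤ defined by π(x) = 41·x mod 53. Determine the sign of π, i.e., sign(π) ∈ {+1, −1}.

-1

Start at x=4: 4 → 5 → 46 → 31 → 52 → 12 → 15 → … (one orbit).
The orbit structure of x ↦ 41x mod 53: 2 orbits of sizes [52, 1].
53 − 2 = 51 transpositions; sign(π) = (−1)^51 = -1.
(41|53)_J = -1 (Zolotarev's lemma cross-check).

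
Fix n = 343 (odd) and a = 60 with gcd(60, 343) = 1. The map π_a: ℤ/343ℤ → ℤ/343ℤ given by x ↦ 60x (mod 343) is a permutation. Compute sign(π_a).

+1

Start at x=114: 114 → 323 → 172 → 30 → 85 → 298 → 44 → … (one orbit).
Cycle type of π: 147×2 + 21×2 + 3×2 + 1; total 7 cycles.
Σ(ℓ_i−1) = 343−7 = 336; sign = (−1)^336 = +1.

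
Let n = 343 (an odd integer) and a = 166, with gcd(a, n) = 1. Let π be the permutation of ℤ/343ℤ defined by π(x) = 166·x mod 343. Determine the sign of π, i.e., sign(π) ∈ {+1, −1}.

Orbit of 99 under x↦166x: [99, 313, 165, 293, 275, 31, 1]… (length divides ord_343(166)).
Decompose π into cycles: lengths [42, 42, 42, 42, 42, 42, 42, 6, 6, 6, 6, 6, 6, 6, 6, 1] (16 cycles, including the fixed point 0).
Σ(ℓ_i−1) = 343−16 = 327; sign = (−1)^327 = -1.
Via Zolotarev, sign(π_{166}) = (166|343) = -1.

-1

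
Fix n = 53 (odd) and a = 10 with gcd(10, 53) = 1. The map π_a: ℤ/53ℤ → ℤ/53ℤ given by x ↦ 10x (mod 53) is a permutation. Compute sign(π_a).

Trace 13: π^k(13) = [13, 24, 28, 15, 44, 16, 1] for k=0..6.
π_10 has 5 disjoint cycles with lengths [13, 13, 13, 13, 1] on {0,…,52}.
sign(π) = (−1)^{n − #cycles} = (−1)^{53−5} = (−1)^48 = +1.
Zolotarev: (10|53) = +1, matching the cycle-count sign.

+1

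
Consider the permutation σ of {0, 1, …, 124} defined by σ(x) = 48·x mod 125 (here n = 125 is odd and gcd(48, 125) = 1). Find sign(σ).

-1

Orbit of 52 under x↦48x: [52, 121, 58, 34, 7, 86, 3]… (length divides ord_125(48)).
Decompose π into cycles: lengths [100, 20, 4, 1] (4 cycles, including the fixed point 0).
125 − 4 = 121 transpositions; sign(π) = (−1)^121 = -1.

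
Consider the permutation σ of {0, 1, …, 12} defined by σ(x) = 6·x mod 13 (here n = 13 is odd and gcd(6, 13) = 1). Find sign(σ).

-1

Start at x=8: 8 → 9 → 2 → 12 → 7 → 3 → 5 → … (one orbit).
Cycle type of π: 12 + 1; total 2 cycles.
Σ(ℓ_i−1) = 13−2 = 11; sign = (−1)^11 = -1.
Check: (6/13) = -1 by Zolotarev.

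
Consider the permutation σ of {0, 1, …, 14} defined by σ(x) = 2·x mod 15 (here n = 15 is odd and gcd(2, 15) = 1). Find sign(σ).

+1

Orbit of 2 under x↦2x: [2, 4, 8, 1]… (length divides ord_15(2)).
Decompose π into cycles: lengths [4, 4, 4, 2, 1] (5 cycles, including the fixed point 0).
15 − 5 = 10 transpositions; sign(π) = (−1)^10 = +1.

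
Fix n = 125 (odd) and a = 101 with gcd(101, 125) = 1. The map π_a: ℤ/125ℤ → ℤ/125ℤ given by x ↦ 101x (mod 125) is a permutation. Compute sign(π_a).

Start at x=101: 101 → 76 → 51 → 26 → 1 → 101 (one orbit).
Cycle lengths of π_101 on ℤ/125ℤ: [5, 5, 5, 5, 5, 5, 5, 5, 5, 5, 5, 5, 5, 5, 5, 5, 5, 5, 5, 5, 1, 1, 1, 1, 1, 1, 1, 1, 1, 1, 1, 1, 1, 1, 1, 1, 1, 1, 1, 1, 1, 1, 1, 1, 1]; 45 cycles in total.
125 − 45 = 80 transpositions; sign(π) = (−1)^80 = +1.
Zolotarev: (101|125) = +1, matching the cycle-count sign.

+1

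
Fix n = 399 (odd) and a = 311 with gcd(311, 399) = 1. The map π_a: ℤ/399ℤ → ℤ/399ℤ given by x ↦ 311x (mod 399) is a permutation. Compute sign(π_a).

Trace 163: π^k(163) = [163, 20, 235, 68, 1, 311] for k=0..5.
Decompose π into cycles: lengths [6, 6, 6, 6, 6, 6, 6, 6, 6, 6, 6, 6, 6, 6, 6, 6, 6, 6, 6, 6, 6, 6, 6, 6, 6, 6, 6, 6, 6, 6, 6, 6, 6, 6, 6, 6, 6, 6, 6, 6, 6, 6, 6, 6, 6, 6, 6, 6, 6, 6, 6, 6, 6, 6, 6, 6, 6, 6, 6, 6, 6, 6, 6, 3, 3, 3, 3, 3, 3, 2, 1] (71 cycles, including the fixed point 0).
399 − 71 = 328 transpositions; sign(π) = (−1)^328 = +1.
Zolotarev: (311|399) = +1, matching the cycle-count sign.

+1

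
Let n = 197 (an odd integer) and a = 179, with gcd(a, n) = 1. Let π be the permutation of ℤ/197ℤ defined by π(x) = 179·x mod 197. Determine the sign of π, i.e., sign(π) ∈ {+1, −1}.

-1

Orbit of 181 under x↦179x: [181, 91, 135, 131, 6, 89, 171]… (length divides ord_197(179)).
2 cycles of lengths [196, 1].
With 2 cycles on 197 points, sign = (−1)^{197−2} = -1.
The Jacobi symbol (179|197) = -1 (Zolotarev) agrees.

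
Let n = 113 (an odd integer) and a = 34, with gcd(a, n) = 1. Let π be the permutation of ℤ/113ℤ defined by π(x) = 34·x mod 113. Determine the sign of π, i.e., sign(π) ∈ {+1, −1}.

-1

Start at x=28: 28 → 48 → 50 → 5 → 57 → 17 → 13 → … (one orbit).
π_34 has 2 disjoint cycles with lengths [112, 1] on {0,…,112}.
sign(π) = (−1)^{n − #cycles} = (−1)^{113−2} = (−1)^111 = -1.
Via Zolotarev, sign(π_{34}) = (34|113) = -1.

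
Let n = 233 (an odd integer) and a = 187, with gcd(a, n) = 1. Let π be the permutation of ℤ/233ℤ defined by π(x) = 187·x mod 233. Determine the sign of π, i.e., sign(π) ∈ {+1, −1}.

Trace 51: π^k(51) = [51, 217, 37, 162, 4, 49, 76] for k=0..6.
Cycle type of π: 58×4 + 1; total 5 cycles.
sign(π) = (−1)^{n − #cycles} = (−1)^{233−5} = (−1)^228 = +1.

+1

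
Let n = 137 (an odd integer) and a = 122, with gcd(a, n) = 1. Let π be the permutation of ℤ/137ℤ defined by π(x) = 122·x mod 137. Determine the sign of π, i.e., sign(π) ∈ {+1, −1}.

+1

Orbit of 123 under x↦122x: [123, 73, 1, 122, 88, 50, 72]… (length divides ord_137(122)).
Decompose π into cycles: lengths [17, 17, 17, 17, 17, 17, 17, 17, 1] (9 cycles, including the fixed point 0).
9 cycles on 137: each ℓ→(−1)^(ℓ−1), product (−1)^128 = +1.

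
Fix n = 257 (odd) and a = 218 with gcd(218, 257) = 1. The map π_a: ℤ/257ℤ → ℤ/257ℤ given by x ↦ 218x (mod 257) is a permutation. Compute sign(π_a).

Start at x=135: 135 → 132 → 249 → 55 → 168 → 130 → 70 → … (one orbit).
π_218 has 2 disjoint cycles with lengths [256, 1] on {0,…,256}.
2 cycles on 257: each ℓ→(−1)^(ℓ−1), product (−1)^255 = -1.
The Jacobi symbol (218|257) = -1 (Zolotarev) agrees.

-1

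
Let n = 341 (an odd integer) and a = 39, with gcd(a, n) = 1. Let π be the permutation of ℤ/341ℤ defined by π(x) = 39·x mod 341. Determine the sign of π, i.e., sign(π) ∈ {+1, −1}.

Trace 225: π^k(225) = [225, 250, 202, 35, 1, 39, 157] for k=0..6.
Decompose π into cycles: lengths [10, 10, 10, 10, 10, 10, 10, 10, 10, 10, 10, 10, 10, 10, 10, 10, 10, 10, 10, 10, 10, 10, 10, 10, 10, 10, 10, 10, 10, 10, 10, 5, 5, 5, 5, 5, 5, 1] (38 cycles, including the fixed point 0).
341 − 38 = 303 transpositions; sign(π) = (−1)^303 = -1.

-1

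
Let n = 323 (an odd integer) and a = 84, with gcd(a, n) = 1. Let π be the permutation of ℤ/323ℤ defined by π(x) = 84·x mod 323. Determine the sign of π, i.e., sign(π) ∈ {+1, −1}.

Orbit of 273 under x↦84x: [273, 322, 239, 50, 1, 84]… (length divides ord_323(84)).
Decompose π into cycles: lengths [6, 6, 6, 6, 6, 6, 6, 6, 6, 6, 6, 6, 6, 6, 6, 6, 6, 6, 6, 6, 6, 6, 6, 6, 6, 6, 6, 6, 6, 6, 6, 6, 6, 6, 6, 6, 6, 6, 6, 6, 6, 6, 6, 6, 6, 6, 6, 6, 6, 6, 6, 2, 2, 2, 2, 2, 2, 2, 2, 1] (60 cycles, including the fixed point 0).
323 − 60 = 263 transpositions; sign(π) = (−1)^263 = -1.

-1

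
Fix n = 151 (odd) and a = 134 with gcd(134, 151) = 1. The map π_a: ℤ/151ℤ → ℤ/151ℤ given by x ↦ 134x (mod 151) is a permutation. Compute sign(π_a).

-1

Start at x=32: 32 → 60 → 37 → 126 → 123 → 23 → 62 → … (one orbit).
π_134 has 2 disjoint cycles with lengths [150, 1] on {0,…,150}.
151 − 2 = 149 transpositions; sign(π) = (−1)^149 = -1.
Zolotarev: (134|151) = -1, matching the cycle-count sign.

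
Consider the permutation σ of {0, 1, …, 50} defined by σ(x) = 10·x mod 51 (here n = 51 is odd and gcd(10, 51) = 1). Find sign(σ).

Start at x=19: 19 → 37 → 13 → 28 → 25 → 46 → 1 → … (one orbit).
Decompose π into cycles: lengths [16, 16, 16, 1, 1, 1] (6 cycles, including the fixed point 0).
51 − 6 = 45 transpositions; sign(π) = (−1)^45 = -1.
(10|51)_J = -1 (Zolotarev's lemma cross-check).

-1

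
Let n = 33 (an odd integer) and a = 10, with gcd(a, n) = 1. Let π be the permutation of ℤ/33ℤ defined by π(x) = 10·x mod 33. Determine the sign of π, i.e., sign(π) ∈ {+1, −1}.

Trace 10: π^k(10) = [10, 1] for k=0..1.
Decompose π into cycles: lengths [2, 2, 2, 2, 2, 2, 2, 2, 2, 2, 2, 2, 2, 2, 2, 1, 1, 1] (18 cycles, including the fixed point 0).
18 cycles on 33: each ℓ→(−1)^(ℓ−1), product (−1)^15 = -1.
Check: (10/33) = -1 by Zolotarev.

-1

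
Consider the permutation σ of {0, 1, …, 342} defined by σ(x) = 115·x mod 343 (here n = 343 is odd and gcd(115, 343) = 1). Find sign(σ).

Trace 145: π^k(145) = [145, 211, 255, 170, 342, 228, 152] for k=0..6.
The orbit structure of x ↦ 115x mod 343: 4 orbits of sizes [294, 42, 6, 1].
With 4 cycles on 343 points, sign = (−1)^{343−4} = -1.
The Jacobi symbol (115|343) = -1 (Zolotarev) agrees.

-1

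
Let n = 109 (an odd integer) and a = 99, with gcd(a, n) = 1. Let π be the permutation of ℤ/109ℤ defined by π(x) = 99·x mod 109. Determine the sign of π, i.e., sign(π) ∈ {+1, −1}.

Trace 46: π^k(46) = [46, 85, 22, 107, 20, 18, 38] for k=0..6.
π_99 has 2 disjoint cycles with lengths [108, 1] on {0,…,108}.
With 2 cycles on 109 points, sign = (−1)^{109−2} = -1.
Check: (99/109) = -1 by Zolotarev.

-1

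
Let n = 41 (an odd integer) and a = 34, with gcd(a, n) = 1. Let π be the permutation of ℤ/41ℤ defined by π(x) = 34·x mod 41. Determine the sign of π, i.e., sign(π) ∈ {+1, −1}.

Trace 7: π^k(7) = [7, 33, 15, 18, 38, 21, 17] for k=0..6.
π_34 has 2 disjoint cycles with lengths [40, 1] on {0,…,40}.
41 − 2 = 39 transpositions; sign(π) = (−1)^39 = -1.

-1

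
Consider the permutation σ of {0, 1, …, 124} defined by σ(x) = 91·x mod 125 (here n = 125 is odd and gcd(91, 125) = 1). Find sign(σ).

Start at x=121: 121 → 11 → 1 → 91 → 31 → 71 → 86 → … (one orbit).
Cycle type of π: 25×4 + 5×4 + 1×5; total 13 cycles.
n − c = 125 − 13 = 112; sign = (−1)^112 = +1.
Via Zolotarev, sign(π_{91}) = (91|125) = +1.

+1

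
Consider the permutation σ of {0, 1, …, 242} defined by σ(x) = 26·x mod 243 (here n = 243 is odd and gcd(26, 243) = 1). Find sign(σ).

Orbit of 242 under x↦26x: [242, 217, 53, 163, 107, 109, 161]… (length divides ord_243(26)).
The orbit structure of x ↦ 26x mod 243: 32 orbits of sizes [18, 18, 18, 18, 18, 18, 18, 18, 18, 6, 6, 6, 6, 6, 6, 6, 6, 6, 2, 2, 2, 2, 2, 2, 2, 2, 2, 2, 2, 2, 2, 1].
32 cycles on 243: each ℓ→(−1)^(ℓ−1), product (−1)^211 = -1.
Via Zolotarev, sign(π_{26}) = (26|243) = -1.

-1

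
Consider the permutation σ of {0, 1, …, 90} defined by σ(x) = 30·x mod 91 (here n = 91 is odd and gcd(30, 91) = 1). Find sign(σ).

Trace 81: π^k(81) = [81, 64, 9, 88, 1, 30] for k=0..5.
The orbit structure of x ↦ 30x mod 91: 17 orbits of sizes [6, 6, 6, 6, 6, 6, 6, 6, 6, 6, 6, 6, 6, 6, 3, 3, 1].
17 cycles on 91: each ℓ→(−1)^(ℓ−1), product (−1)^74 = +1.
Check: (30/91) = +1 by Zolotarev.

+1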